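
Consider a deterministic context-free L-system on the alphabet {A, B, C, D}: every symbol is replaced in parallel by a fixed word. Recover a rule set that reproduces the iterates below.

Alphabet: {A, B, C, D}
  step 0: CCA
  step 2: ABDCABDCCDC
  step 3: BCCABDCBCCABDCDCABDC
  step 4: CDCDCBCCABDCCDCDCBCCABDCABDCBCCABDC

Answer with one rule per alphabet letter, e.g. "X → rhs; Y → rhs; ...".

A->BC, B->C, C->DC, D->AB

  step 3 ⇒ step 4: BCCABDCBCCABDCDCABDC ⇒ C·DC·DC·BC·C·AB·DC·C·DC·DC·BC·C·AB·DC·AB·DC·BC·C·AB·DC
    A ↦ BC
    B ↦ C
    C ↦ DC
    D ↦ AB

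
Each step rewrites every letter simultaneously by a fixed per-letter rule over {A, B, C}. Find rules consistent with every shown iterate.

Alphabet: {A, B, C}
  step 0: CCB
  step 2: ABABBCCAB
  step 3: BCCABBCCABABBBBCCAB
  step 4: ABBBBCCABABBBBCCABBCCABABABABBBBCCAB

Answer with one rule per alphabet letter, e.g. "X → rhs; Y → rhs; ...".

  step 3 ⇒ step 4: BCCABBCCABABBBBCCAB ⇒ AB·B·B·BCC·AB·AB·B·B·BCC·AB·BCC·AB·AB·AB·AB·B·B·BCC·AB
    A ↦ BCC
    B ↦ AB
    C ↦ B

A->BCC, B->AB, C->B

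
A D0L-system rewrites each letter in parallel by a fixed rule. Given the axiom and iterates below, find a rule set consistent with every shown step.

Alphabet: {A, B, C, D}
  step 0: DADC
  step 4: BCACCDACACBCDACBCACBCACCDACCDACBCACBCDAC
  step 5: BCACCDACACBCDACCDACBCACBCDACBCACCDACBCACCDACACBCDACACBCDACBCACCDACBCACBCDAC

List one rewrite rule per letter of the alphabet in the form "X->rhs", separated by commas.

  step 4 ⇒ step 5: BCACCDACACBCDACBCACBCACCDACCDACBCACBCDAC ⇒ BC·AC·CD·AC·AC·B·CD·AC·CD·AC·BC·AC·B·CD·AC·BC·AC·CD·AC·BC·AC·CD·AC·AC·B·CD·AC·AC·B·CD·AC·BC·AC·CD·AC·BC·AC·B·CD·AC
    A ↦ CD
    B ↦ BC
    C ↦ AC
    D ↦ B

A->CD, B->BC, C->AC, D->B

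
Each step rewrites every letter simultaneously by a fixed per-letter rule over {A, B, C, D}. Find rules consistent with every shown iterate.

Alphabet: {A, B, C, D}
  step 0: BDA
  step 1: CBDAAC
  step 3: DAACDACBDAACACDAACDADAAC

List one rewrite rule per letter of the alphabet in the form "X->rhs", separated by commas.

A->AC, B->CB, C->DA, D->DA

  step 0 ⇒ step 1: BDA ⇒ CB·DA·AC
    A ↦ AC
    B ↦ CB
    D ↦ DA
    C ↦ DA  (constrained at step 1)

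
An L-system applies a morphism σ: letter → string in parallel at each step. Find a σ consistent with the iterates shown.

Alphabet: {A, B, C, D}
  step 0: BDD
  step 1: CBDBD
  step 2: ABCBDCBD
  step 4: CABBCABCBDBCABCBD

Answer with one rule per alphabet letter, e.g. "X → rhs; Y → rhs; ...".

  step 1 ⇒ step 2: CBDBD ⇒ AB·C·BD·C·BD
    B ↦ C
    C ↦ AB
    D ↦ BD
    A ↦ B  (constrained at step 2)

A->B, B->C, C->AB, D->BD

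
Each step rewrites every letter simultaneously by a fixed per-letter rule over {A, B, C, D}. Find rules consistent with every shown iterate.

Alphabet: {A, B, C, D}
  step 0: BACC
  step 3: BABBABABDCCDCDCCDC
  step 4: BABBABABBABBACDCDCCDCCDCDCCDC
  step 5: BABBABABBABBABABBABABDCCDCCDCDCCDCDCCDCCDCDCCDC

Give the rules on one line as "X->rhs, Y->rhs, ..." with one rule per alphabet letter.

A->B, B->BA, C->DC, D->C

  step 4 ⇒ step 5: BABBABABBABBACDCDCCDCCDCDCCDC ⇒ BA·B·BA·BA·B·BA·B·BA·BA·B·BA·BA·B·DC·C·DC·C·DC·DC·C·DC·DC·C·DC·C·DC·DC·C·DC
    A ↦ B
    B ↦ BA
    C ↦ DC
    D ↦ C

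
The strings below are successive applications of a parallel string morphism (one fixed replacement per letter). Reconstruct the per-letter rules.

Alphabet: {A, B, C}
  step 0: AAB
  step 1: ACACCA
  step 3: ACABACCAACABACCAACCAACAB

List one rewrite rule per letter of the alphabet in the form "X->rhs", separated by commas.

  step 0 ⇒ step 1: AAB ⇒ AC·AC·CA
    A ↦ AC
    B ↦ CA
    C ↦ AB  (constrained at step 1)

A->AC, B->CA, C->AB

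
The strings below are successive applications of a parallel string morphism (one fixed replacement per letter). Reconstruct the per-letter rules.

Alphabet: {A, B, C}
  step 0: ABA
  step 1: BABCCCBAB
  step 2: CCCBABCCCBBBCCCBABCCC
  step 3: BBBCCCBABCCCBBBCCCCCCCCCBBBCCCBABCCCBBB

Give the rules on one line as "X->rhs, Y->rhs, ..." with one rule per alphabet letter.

A->BAB, B->CCC, C->B

  step 2 ⇒ step 3: CCCBABCCCBBBCCCBABCCC ⇒ B·B·B·CCC·BAB·CCC·B·B·B·CCC·CCC·CCC·B·B·B·CCC·BAB·CCC·B·B·B
    A ↦ BAB
    B ↦ CCC
    C ↦ B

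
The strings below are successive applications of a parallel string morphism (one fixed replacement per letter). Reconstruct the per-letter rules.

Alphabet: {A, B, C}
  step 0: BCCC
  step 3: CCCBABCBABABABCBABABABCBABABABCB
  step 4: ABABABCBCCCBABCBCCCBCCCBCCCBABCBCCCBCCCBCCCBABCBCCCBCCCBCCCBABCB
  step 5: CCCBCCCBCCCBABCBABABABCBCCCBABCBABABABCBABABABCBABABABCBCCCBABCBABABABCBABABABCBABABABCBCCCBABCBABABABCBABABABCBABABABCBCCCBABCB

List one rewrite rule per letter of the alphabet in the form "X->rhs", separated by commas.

  step 4 ⇒ step 5: ABABABCBCCCBABCBCCCBCCCBCCCBABCBCCCBCCCBCCCBABCBCCCBCCCBCCCBABCB ⇒ CC·CB·CC·CB·CC·CB·AB·CB·AB·AB·AB·CB·CC·CB·AB·CB·AB·AB·AB·CB·AB·AB·AB·CB·AB·AB·AB·CB·CC·CB·AB·CB·AB·AB·AB·CB·AB·AB·AB·CB·AB·AB·AB·CB·CC·CB·AB·CB·AB·AB·AB·CB·AB·AB·AB·CB·AB·AB·AB·CB·CC·CB·AB·CB
    A ↦ CC
    B ↦ CB
    C ↦ AB

A->CC, B->CB, C->AB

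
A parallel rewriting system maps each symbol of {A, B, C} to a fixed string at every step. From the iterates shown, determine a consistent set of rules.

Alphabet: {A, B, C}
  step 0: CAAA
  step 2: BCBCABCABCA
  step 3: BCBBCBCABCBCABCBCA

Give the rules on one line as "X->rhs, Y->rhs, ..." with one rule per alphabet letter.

  step 2 ⇒ step 3: BCBCABCABCA ⇒ BC·B·BC·B·CA·BC·B·CA·BC·B·CA
    A ↦ CA
    B ↦ BC
    C ↦ B

A->CA, B->BC, C->B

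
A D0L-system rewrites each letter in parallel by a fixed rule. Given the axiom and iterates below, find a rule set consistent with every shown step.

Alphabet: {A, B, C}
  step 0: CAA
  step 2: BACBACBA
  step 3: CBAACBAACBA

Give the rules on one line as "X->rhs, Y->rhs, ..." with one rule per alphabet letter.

  step 2 ⇒ step 3: BACBACBA ⇒ C·BA·A·C·BA·A·C·BA
    A ↦ BA
    B ↦ C
    C ↦ A

A->BA, B->C, C->A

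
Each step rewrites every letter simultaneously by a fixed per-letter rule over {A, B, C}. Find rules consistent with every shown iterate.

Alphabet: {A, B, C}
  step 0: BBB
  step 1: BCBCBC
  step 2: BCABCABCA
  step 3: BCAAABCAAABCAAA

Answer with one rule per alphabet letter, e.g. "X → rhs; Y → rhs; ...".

A->AA, B->BC, C->A

  step 2 ⇒ step 3: BCABCABCA ⇒ BC·A·AA·BC·A·AA·BC·A·AA
    A ↦ AA
    B ↦ BC
    C ↦ A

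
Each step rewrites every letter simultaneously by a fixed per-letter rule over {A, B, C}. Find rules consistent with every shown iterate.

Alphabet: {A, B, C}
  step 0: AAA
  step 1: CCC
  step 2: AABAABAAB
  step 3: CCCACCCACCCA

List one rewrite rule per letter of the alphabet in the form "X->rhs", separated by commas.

A->C, B->CA, C->AAB

  step 2 ⇒ step 3: AABAABAAB ⇒ C·C·CA·C·C·CA·C·C·CA
    A ↦ C
    B ↦ CA
  step 1 ⇒ step 2: CCC ⇒ AAB·AAB·AAB
    C ↦ AAB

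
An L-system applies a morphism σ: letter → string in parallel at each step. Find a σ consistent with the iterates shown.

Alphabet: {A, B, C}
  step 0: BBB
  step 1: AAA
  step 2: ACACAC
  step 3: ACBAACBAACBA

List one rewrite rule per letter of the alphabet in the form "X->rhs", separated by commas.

  step 2 ⇒ step 3: ACACAC ⇒ AC·BA·AC·BA·AC·BA
    A ↦ AC
    C ↦ BA
  step 0 ⇒ step 1: BBB ⇒ A·A·A
    B ↦ A

A->AC, B->A, C->BA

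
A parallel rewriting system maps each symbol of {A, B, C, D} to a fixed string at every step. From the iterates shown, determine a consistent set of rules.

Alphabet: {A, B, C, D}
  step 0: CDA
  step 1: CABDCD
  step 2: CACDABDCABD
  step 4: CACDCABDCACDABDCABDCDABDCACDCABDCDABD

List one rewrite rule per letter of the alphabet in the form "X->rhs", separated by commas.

  step 1 ⇒ step 2: CABDCD ⇒ CA·CD·A·BD·CA·BD
    A ↦ CD
    B ↦ A
    C ↦ CA
    D ↦ BD

A->CD, B->A, C->CA, D->BD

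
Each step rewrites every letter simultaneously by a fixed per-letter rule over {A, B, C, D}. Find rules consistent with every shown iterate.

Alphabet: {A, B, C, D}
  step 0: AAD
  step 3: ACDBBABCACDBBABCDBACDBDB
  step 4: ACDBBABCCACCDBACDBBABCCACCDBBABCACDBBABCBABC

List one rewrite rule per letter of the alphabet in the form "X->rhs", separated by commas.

  step 3 ⇒ step 4: ACDBBABCACDBBABCDBACDBDB ⇒ AC·DB·BAB·C·C·AC·C·DB·AC·DB·BAB·C·C·AC·C·DB·BAB·C·AC·DB·BAB·C·BAB·C
    A ↦ AC
    B ↦ C
    C ↦ DB
    D ↦ BAB

A->AC, B->C, C->DB, D->BAB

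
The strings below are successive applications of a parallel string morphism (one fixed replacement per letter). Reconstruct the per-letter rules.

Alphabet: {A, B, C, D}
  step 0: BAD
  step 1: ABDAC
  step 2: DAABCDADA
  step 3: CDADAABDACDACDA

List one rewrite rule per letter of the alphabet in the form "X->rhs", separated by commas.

  step 2 ⇒ step 3: DAABCDADA ⇒ C·DA·DA·AB·DA·C·DA·C·DA
    A ↦ DA
    B ↦ AB
    C ↦ DA
    D ↦ C

A->DA, B->AB, C->DA, D->C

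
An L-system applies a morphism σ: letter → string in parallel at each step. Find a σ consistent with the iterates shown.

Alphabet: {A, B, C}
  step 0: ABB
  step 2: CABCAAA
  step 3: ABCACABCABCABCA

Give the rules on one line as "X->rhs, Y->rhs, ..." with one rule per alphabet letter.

A->BCA, B->C, C->A

  step 2 ⇒ step 3: CABCAAA ⇒ A·BCA·C·A·BCA·BCA·BCA
    A ↦ BCA
    B ↦ C
    C ↦ A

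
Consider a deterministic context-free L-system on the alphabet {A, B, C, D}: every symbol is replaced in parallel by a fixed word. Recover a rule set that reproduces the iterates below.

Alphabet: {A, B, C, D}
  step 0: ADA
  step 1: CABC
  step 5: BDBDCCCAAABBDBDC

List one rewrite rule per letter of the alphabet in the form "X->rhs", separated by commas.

A->C, B->A, C->BD, D->AB

  step 0 ⇒ step 1: ADA ⇒ C·AB·C
    A ↦ C
    D ↦ AB
    B ↦ A  (constrained at step 1)
    C ↦ BD  (constrained at step 1)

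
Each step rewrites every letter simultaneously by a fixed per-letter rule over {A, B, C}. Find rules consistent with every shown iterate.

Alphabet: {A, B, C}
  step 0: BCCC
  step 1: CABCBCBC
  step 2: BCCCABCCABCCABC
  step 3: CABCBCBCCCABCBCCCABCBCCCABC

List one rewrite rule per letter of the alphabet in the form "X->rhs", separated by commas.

A->C, B->CA, C->BC

  step 2 ⇒ step 3: BCCCABCCABCCABC ⇒ CA·BC·BC·BC·C·CA·BC·BC·C·CA·BC·BC·C·CA·BC
    A ↦ C
    B ↦ CA
    C ↦ BC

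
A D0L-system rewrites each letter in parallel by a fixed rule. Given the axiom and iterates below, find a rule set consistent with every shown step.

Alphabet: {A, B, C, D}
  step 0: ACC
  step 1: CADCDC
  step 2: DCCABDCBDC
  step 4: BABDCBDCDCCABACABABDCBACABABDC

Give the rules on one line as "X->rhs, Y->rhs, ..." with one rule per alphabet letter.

  step 1 ⇒ step 2: CADCDC ⇒ DC·CA·B·DC·B·DC
    A ↦ CA
    C ↦ DC
    D ↦ B
    B ↦ BA  (constrained at step 2)

A->CA, B->BA, C->DC, D->B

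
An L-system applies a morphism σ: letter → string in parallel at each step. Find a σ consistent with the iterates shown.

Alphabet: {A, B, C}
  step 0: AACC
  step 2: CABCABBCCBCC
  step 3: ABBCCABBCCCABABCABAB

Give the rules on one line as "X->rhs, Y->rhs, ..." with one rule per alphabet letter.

A->BC, B->C, C->AB

  step 2 ⇒ step 3: CABCABBCCBCC ⇒ AB·BC·C·AB·BC·C·C·AB·AB·C·AB·AB
    A ↦ BC
    B ↦ C
    C ↦ AB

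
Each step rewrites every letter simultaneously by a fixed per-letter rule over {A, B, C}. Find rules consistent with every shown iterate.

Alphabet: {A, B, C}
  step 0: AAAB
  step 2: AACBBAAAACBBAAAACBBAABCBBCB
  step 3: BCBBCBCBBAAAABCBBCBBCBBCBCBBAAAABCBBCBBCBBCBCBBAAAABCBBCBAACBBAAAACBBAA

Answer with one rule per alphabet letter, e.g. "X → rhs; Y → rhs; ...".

  step 2 ⇒ step 3: AACBBAAAACBBAAAACBBAABCBBCB ⇒ BCB·BCB·CBB·AA·AA·BCB·BCB·BCB·BCB·CBB·AA·AA·BCB·BCB·BCB·BCB·CBB·AA·AA·BCB·BCB·AA·CBB·AA·AA·CBB·AA
    A ↦ BCB
    B ↦ AA
    C ↦ CBB

A->BCB, B->AA, C->CBB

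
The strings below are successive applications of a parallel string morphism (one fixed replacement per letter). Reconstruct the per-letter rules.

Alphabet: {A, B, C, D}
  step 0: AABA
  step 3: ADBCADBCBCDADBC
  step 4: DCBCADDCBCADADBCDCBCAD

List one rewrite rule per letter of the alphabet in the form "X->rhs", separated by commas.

A->DC, B->A, C->D, D->BC

  step 3 ⇒ step 4: ADBCADBCBCDADBC ⇒ DC·BC·A·D·DC·BC·A·D·A·D·BC·DC·BC·A·D
    A ↦ DC
    B ↦ A
    C ↦ D
    D ↦ BC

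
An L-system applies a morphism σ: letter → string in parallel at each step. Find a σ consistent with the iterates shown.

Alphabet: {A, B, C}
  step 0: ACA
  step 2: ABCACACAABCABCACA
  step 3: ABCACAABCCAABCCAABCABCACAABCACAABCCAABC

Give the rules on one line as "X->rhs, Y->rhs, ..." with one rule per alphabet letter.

  step 2 ⇒ step 3: ABCACACAABCABCACA ⇒ ABC·A·CA·ABC·CA·ABC·CA·ABC·ABC·A·CA·ABC·A·CA·ABC·CA·ABC
    A ↦ ABC
    B ↦ A
    C ↦ CA

A->ABC, B->A, C->CA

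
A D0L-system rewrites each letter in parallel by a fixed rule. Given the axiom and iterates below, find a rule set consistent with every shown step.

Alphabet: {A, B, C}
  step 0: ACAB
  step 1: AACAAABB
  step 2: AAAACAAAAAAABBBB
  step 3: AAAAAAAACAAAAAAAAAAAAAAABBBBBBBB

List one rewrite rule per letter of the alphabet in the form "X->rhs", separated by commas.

  step 2 ⇒ step 3: AAAACAAAAAAABBBB ⇒ AA·AA·AA·AA·CA·AA·AA·AA·AA·AA·AA·AA·BB·BB·BB·BB
    A ↦ AA
    B ↦ BB
    C ↦ CA

A->AA, B->BB, C->CA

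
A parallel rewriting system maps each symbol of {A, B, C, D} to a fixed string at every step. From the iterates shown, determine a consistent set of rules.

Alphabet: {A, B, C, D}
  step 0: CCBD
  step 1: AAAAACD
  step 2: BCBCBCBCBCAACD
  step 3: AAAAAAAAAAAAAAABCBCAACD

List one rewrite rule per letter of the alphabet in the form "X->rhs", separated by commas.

  step 2 ⇒ step 3: BCBCBCBCBCAACD ⇒ A·AA·A·AA·A·AA·A·AA·A·AA·BC·BC·AA·CD
    A ↦ BC
    B ↦ A
    C ↦ AA
    D ↦ CD

A->BC, B->A, C->AA, D->CD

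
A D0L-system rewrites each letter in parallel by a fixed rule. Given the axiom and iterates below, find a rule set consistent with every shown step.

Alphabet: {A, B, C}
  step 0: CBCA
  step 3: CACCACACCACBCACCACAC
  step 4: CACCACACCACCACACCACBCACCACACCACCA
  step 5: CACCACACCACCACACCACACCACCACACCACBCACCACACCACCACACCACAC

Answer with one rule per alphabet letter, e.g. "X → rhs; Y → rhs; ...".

  step 4 ⇒ step 5: CACCACACCACCACACCACBCACCACACCACCA ⇒ CA·C·CA·CA·C·CA·C·CA·CA·C·CA·CA·C·CA·C·CA·CA·C·CA·CB·CA·C·CA·CA·C·CA·C·CA·CA·C·CA·CA·C
    A ↦ C
    B ↦ CB
    C ↦ CA

A->C, B->CB, C->CA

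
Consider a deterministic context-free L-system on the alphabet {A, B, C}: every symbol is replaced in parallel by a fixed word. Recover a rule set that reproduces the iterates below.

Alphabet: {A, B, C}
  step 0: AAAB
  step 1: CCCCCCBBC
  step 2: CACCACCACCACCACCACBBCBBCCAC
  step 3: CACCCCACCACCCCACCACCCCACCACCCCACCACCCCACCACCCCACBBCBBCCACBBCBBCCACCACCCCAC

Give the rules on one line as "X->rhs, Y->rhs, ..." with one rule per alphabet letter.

  step 2 ⇒ step 3: CACCACCACCACCACCACBBCBBCCAC ⇒ CAC·CC·CAC·CAC·CC·CAC·CAC·CC·CAC·CAC·CC·CAC·CAC·CC·CAC·CAC·CC·CAC·BBC·BBC·CAC·BBC·BBC·CAC·CAC·CC·CAC
    A ↦ CC
    B ↦ BBC
    C ↦ CAC

A->CC, B->BBC, C->CAC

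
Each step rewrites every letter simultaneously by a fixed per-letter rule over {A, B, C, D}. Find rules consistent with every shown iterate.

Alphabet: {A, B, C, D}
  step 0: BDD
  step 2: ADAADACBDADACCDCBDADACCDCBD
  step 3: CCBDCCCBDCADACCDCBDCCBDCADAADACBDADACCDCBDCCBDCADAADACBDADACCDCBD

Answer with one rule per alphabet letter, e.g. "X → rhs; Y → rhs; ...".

  step 2 ⇒ step 3: ADAADACBDADACCDCBDADACCDCBD ⇒ C·CBD·C·C·CBD·C·ADA·CCD·CBD·C·CBD·C·ADA·ADA·CBD·ADA·CCD·CBD·C·CBD·C·ADA·ADA·CBD·ADA·CCD·CBD
    A ↦ C
    B ↦ CCD
    C ↦ ADA
    D ↦ CBD

A->C, B->CCD, C->ADA, D->CBD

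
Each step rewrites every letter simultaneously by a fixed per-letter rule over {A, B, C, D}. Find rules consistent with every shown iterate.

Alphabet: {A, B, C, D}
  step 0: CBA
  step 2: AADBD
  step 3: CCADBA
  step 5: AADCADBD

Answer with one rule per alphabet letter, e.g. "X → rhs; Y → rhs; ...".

A->C, B->DB, C->D, D->A

  step 2 ⇒ step 3: AADBD ⇒ C·C·A·DB·A
    A ↦ C
    B ↦ DB
    D ↦ A
    C ↦ D  (constrained at step 0)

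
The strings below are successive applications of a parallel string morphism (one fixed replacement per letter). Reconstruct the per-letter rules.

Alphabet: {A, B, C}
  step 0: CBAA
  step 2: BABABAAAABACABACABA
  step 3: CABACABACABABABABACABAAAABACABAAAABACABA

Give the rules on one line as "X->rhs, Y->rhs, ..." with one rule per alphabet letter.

A->BA, B->CA, C->AAA

  step 2 ⇒ step 3: BABABAAAABACABACABA ⇒ CA·BA·CA·BA·CA·BA·BA·BA·BA·CA·BA·AAA·BA·CA·BA·AAA·BA·CA·BA
    A ↦ BA
    B ↦ CA
    C ↦ AAA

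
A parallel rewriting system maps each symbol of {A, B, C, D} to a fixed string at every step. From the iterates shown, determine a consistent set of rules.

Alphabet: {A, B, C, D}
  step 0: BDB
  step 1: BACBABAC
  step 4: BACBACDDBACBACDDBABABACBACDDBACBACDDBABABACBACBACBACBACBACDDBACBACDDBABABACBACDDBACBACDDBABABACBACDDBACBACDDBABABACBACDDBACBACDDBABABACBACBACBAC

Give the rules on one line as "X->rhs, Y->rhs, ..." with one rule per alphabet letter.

  step 0 ⇒ step 1: BDB ⇒ BAC·BA·BAC
    B ↦ BAC
    D ↦ BA
    A ↦ BAC  (constrained at step 1)
    C ↦ DD  (constrained at step 1)

A->BAC, B->BAC, C->DD, D->BA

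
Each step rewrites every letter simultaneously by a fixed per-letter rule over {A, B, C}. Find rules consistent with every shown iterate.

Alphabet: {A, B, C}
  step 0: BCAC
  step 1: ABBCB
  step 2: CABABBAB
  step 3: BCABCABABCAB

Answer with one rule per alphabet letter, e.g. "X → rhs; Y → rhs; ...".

  step 2 ⇒ step 3: CABABBAB ⇒ B·C·AB·C·AB·AB·C·AB
    A ↦ C
    B ↦ AB
    C ↦ B

A->C, B->AB, C->B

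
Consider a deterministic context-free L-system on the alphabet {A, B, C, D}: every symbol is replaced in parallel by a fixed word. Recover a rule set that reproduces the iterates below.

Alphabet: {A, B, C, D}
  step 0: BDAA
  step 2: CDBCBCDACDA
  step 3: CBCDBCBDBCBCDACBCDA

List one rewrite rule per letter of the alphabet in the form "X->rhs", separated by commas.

  step 2 ⇒ step 3: CDBCBCDACDA ⇒ CB·C·DB·CB·DB·CB·C·DA·CB·C·DA
    A ↦ DA
    B ↦ DB
    C ↦ CB
    D ↦ C

A->DA, B->DB, C->CB, D->C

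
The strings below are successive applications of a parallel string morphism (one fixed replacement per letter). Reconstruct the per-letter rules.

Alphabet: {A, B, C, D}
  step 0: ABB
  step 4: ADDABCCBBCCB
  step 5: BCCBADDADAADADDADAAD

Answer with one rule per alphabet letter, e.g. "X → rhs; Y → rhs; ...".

A->B, B->AD, C->DA, D->C

  step 4 ⇒ step 5: ADDABCCBBCCB ⇒ B·C·C·B·AD·DA·DA·AD·AD·DA·DA·AD
    A ↦ B
    B ↦ AD
    C ↦ DA
    D ↦ C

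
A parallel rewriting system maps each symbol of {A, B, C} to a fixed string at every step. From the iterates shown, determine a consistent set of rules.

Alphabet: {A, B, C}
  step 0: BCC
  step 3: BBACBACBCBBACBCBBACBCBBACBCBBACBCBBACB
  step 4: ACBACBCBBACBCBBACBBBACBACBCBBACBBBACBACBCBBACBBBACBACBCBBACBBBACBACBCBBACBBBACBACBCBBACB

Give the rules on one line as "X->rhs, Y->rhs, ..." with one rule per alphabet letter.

A->C, B->ACB, C->BB

  step 3 ⇒ step 4: BBACBACBCBBACBCBBACBCBBACBCBBACBCBBACB ⇒ ACB·ACB·C·BB·ACB·C·BB·ACB·BB·ACB·ACB·C·BB·ACB·BB·ACB·ACB·C·BB·ACB·BB·ACB·ACB·C·BB·ACB·BB·ACB·ACB·C·BB·ACB·BB·ACB·ACB·C·BB·ACB
    A ↦ C
    B ↦ ACB
    C ↦ BB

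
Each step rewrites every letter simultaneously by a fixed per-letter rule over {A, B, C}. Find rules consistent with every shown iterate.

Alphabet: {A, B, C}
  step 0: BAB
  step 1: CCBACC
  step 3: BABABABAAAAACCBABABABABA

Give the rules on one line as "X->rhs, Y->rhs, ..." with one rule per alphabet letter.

A->BA, B->CC, C->AA

  step 0 ⇒ step 1: BAB ⇒ CC·BA·CC
    A ↦ BA
    B ↦ CC
    C ↦ AA  (constrained at step 1)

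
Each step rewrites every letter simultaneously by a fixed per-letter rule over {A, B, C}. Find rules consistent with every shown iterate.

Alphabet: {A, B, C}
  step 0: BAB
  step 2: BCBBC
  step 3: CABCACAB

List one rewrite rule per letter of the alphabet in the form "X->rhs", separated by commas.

A->C, B->CA, C->B

  step 2 ⇒ step 3: BCBBC ⇒ CA·B·CA·CA·B
    B ↦ CA
    C ↦ B
    A ↦ C  (constrained at step 0)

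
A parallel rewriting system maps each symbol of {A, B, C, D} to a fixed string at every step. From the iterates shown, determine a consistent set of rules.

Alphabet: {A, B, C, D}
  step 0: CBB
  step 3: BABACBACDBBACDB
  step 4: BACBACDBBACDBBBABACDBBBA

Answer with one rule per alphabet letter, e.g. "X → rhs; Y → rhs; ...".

  step 3 ⇒ step 4: BABACBACDBBACDB ⇒ BA·C·BA·C·DB·BA·C·DB·B·BA·BA·C·DB·B·BA
    A ↦ C
    B ↦ BA
    C ↦ DB
    D ↦ B

A->C, B->BA, C->DB, D->B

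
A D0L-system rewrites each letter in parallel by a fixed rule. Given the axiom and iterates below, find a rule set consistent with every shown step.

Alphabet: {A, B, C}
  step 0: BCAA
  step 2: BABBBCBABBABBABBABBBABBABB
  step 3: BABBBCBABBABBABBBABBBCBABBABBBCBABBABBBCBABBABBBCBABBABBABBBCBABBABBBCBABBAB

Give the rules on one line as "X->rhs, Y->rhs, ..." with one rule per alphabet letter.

  step 2 ⇒ step 3: BABBBCBABBABBABBABBBABBABB ⇒ BAB·BBC·BAB·BAB·BAB·B·BAB·BBC·BAB·BAB·BBC·BAB·BAB·BBC·BAB·BAB·BBC·BAB·BAB·BAB·BBC·BAB·BAB·BBC·BAB·BAB
    A ↦ BBC
    B ↦ BAB
    C ↦ B

A->BBC, B->BAB, C->B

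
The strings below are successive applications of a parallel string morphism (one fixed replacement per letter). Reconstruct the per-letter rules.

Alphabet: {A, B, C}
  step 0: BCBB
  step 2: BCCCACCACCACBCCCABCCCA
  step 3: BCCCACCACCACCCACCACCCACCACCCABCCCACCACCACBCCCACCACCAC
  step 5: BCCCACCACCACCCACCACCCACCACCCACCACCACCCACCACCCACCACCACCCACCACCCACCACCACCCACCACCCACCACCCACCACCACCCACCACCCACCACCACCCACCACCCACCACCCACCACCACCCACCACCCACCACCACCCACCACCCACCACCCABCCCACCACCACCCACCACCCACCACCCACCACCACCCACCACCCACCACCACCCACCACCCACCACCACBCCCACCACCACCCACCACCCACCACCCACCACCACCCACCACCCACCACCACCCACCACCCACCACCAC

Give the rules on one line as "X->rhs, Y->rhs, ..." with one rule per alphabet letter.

A->C, B->BC, C->CCA

  step 2 ⇒ step 3: BCCCACCACCACBCCCABCCCA ⇒ BC·CCA·CCA·CCA·C·CCA·CCA·C·CCA·CCA·C·CCA·BC·CCA·CCA·CCA·C·BC·CCA·CCA·CCA·C
    A ↦ C
    B ↦ BC
    C ↦ CCA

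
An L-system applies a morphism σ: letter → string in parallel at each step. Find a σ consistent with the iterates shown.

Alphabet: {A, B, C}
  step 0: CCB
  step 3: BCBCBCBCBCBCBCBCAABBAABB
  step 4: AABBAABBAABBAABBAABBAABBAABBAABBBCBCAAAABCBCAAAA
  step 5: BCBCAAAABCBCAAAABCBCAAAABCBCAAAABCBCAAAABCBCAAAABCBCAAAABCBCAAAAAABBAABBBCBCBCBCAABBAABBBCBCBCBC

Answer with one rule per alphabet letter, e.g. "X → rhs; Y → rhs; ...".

A->BC, B->AA, C->BB

  step 4 ⇒ step 5: AABBAABBAABBAABBAABBAABBAABBAABBBCBCAAAABCBCAAAA ⇒ BC·BC·AA·AA·BC·BC·AA·AA·BC·BC·AA·AA·BC·BC·AA·AA·BC·BC·AA·AA·BC·BC·AA·AA·BC·BC·AA·AA·BC·BC·AA·AA·AA·BB·AA·BB·BC·BC·BC·BC·AA·BB·AA·BB·BC·BC·BC·BC
    A ↦ BC
    B ↦ AA
    C ↦ BB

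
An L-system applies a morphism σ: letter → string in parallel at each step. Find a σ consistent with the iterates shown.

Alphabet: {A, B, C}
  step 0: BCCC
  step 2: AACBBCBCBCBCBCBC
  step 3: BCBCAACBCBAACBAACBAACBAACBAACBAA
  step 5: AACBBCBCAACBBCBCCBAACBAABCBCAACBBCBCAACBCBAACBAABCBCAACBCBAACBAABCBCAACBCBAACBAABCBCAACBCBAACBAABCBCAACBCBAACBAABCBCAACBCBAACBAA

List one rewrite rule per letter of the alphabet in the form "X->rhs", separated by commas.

A->BC, B->CB, C->AA

  step 2 ⇒ step 3: AACBBCBCBCBCBCBC ⇒ BC·BC·AA·CB·CB·AA·CB·AA·CB·AA·CB·AA·CB·AA·CB·AA
    A ↦ BC
    B ↦ CB
    C ↦ AA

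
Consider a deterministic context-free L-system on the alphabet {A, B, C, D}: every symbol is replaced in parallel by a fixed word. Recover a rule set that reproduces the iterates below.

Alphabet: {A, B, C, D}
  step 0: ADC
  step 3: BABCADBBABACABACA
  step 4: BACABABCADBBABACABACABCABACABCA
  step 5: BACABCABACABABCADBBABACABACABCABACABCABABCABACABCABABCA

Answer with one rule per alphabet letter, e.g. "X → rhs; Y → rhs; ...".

A->CA, B->BA, C->B, D->DB

  step 4 ⇒ step 5: BACABABCADBBABACABACABCABACABCA ⇒ BA·CA·B·CA·BA·CA·BA·B·CA·DB·BA·BA·CA·BA·CA·B·CA·BA·CA·B·CA·BA·B·CA·BA·CA·B·CA·BA·B·CA
    A ↦ CA
    B ↦ BA
    C ↦ B
    D ↦ DB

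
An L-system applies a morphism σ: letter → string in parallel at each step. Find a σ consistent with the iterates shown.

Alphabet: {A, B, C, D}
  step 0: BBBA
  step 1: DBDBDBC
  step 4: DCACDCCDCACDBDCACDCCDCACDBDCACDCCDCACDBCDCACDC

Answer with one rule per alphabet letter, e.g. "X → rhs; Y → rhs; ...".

A->C, B->DB, C->DC, D->AC

  step 0 ⇒ step 1: BBBA ⇒ DB·DB·DB·C
    A ↦ C
    B ↦ DB
    C ↦ DC  (constrained at step 1)
    D ↦ AC  (constrained at step 1)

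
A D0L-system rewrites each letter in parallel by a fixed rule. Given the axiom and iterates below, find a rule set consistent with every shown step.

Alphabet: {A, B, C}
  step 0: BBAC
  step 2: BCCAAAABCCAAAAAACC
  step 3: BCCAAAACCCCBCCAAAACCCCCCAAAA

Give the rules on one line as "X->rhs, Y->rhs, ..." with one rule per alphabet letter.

A->C, B->BCC, C->AA

  step 2 ⇒ step 3: BCCAAAABCCAAAAAACC ⇒ BCC·AA·AA·C·C·C·C·BCC·AA·AA·C·C·C·C·C·C·AA·AA
    A ↦ C
    B ↦ BCC
    C ↦ AA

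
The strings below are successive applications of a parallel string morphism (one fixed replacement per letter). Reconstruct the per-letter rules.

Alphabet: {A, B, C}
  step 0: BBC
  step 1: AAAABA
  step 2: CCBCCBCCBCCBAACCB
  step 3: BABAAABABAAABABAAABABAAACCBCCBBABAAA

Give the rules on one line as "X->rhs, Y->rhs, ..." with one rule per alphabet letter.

  step 2 ⇒ step 3: CCBCCBCCBCCBAACCB ⇒ BA·BA·AA·BA·BA·AA·BA·BA·AA·BA·BA·AA·CCB·CCB·BA·BA·AA
    A ↦ CCB
    B ↦ AA
    C ↦ BA

A->CCB, B->AA, C->BA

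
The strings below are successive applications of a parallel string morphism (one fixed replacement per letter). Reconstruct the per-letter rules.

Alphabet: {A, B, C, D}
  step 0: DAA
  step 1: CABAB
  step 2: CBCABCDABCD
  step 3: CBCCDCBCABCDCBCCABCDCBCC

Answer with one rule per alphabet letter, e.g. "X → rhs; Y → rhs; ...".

A->AB, B->CD, C->CBC, D->C

  step 2 ⇒ step 3: CBCABCDABCD ⇒ CBC·CD·CBC·AB·CD·CBC·C·AB·CD·CBC·C
    A ↦ AB
    B ↦ CD
    C ↦ CBC
    D ↦ C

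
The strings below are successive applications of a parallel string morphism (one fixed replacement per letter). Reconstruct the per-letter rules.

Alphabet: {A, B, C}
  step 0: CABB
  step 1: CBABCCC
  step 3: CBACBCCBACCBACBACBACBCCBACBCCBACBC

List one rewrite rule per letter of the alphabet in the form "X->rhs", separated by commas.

A->BC, B->C, C->CBA

  step 0 ⇒ step 1: CABB ⇒ CBA·BC·C·C
    A ↦ BC
    B ↦ C
    C ↦ CBA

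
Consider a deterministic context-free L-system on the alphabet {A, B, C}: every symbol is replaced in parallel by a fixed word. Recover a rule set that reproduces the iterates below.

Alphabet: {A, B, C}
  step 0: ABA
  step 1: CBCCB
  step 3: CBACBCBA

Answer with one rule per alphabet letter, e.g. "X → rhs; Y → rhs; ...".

A->CB, B->C, C->A

  step 0 ⇒ step 1: ABA ⇒ CB·C·CB
    A ↦ CB
    B ↦ C
    C ↦ A  (constrained at step 1)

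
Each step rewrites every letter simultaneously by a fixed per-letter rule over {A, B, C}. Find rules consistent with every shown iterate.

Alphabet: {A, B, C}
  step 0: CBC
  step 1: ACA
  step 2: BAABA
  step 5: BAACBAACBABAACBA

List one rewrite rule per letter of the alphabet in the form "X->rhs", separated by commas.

A->BA, B->C, C->A

  step 1 ⇒ step 2: ACA ⇒ BA·A·BA
    A ↦ BA
    C ↦ A
  step 0 ⇒ step 1: CBC ⇒ A·C·A
    B ↦ C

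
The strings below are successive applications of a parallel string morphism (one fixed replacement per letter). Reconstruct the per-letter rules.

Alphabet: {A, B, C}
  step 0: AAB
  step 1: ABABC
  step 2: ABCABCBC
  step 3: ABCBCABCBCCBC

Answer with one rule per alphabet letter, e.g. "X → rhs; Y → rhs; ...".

  step 2 ⇒ step 3: ABCABCBC ⇒ AB·C·BC·AB·C·BC·C·BC
    A ↦ AB
    B ↦ C
    C ↦ BC

A->AB, B->C, C->BC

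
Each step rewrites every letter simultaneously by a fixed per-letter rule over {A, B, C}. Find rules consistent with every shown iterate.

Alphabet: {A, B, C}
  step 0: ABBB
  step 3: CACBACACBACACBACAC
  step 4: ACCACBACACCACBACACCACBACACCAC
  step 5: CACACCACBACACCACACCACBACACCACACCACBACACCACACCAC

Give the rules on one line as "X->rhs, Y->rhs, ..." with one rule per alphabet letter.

A->C, B->BA, C->AC

  step 4 ⇒ step 5: ACCACBACACCACBACACCACBACACCAC ⇒ C·AC·AC·C·AC·BA·C·AC·C·AC·AC·C·AC·BA·C·AC·C·AC·AC·C·AC·BA·C·AC·C·AC·AC·C·AC
    A ↦ C
    B ↦ BA
    C ↦ AC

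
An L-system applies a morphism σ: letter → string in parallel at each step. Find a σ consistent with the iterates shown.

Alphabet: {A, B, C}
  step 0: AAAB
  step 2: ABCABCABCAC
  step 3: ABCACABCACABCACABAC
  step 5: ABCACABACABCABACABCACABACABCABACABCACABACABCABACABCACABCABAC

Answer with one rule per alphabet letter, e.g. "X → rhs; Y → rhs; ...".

A->AB, B->C, C->AC

  step 2 ⇒ step 3: ABCABCABCAC ⇒ AB·C·AC·AB·C·AC·AB·C·AC·AB·AC
    A ↦ AB
    B ↦ C
    C ↦ AC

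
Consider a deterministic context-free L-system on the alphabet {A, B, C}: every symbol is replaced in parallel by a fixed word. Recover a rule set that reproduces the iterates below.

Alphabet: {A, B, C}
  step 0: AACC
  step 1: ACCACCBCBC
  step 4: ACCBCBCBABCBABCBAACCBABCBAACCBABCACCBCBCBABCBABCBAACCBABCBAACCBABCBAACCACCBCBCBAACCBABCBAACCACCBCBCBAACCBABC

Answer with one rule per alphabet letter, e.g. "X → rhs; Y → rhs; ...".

  step 0 ⇒ step 1: AACC ⇒ ACC·ACC·BC·BC
    A ↦ ACC
    C ↦ BC
    B ↦ BA  (constrained at step 1)

A->ACC, B->BA, C->BC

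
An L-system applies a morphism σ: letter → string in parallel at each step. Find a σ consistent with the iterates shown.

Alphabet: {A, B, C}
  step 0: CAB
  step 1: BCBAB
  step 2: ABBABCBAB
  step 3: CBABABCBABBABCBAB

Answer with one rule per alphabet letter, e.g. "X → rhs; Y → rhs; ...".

  step 2 ⇒ step 3: ABBABCBAB ⇒ CB·AB·AB·CB·AB·B·AB·CB·AB
    A ↦ CB
    B ↦ AB
    C ↦ B

A->CB, B->AB, C->B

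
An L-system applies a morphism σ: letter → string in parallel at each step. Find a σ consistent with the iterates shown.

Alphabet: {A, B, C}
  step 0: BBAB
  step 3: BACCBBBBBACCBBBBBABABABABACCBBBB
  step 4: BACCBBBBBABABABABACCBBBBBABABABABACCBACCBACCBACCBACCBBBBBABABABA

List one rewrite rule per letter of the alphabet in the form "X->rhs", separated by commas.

  step 3 ⇒ step 4: BACCBBBBBACCBBBBBABABABABACCBBBB ⇒ BA·CC·BB·BB·BA·BA·BA·BA·BA·CC·BB·BB·BA·BA·BA·BA·BA·CC·BA·CC·BA·CC·BA·CC·BA·CC·BB·BB·BA·BA·BA·BA
    A ↦ CC
    B ↦ BA
    C ↦ BB

A->CC, B->BA, C->BB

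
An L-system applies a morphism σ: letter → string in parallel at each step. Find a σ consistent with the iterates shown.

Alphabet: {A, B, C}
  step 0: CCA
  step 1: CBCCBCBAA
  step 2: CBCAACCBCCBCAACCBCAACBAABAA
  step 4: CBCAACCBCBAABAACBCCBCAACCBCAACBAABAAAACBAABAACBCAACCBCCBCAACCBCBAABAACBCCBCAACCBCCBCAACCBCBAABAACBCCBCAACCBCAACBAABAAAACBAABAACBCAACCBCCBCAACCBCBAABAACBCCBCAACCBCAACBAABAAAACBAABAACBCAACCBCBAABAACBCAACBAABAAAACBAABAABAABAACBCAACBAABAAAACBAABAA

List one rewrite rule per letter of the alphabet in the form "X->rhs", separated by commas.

A->BAA, B->AAC, C->CBC

  step 1 ⇒ step 2: CBCCBCBAA ⇒ CBC·AAC·CBC·CBC·AAC·CBC·AAC·BAA·BAA
    A ↦ BAA
    B ↦ AAC
    C ↦ CBC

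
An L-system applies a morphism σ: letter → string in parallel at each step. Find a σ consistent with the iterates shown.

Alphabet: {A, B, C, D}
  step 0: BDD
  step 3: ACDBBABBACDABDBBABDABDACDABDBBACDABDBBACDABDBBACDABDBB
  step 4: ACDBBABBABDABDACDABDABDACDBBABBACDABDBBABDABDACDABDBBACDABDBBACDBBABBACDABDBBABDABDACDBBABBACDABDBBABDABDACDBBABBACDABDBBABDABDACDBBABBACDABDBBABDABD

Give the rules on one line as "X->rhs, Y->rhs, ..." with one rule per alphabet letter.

  step 3 ⇒ step 4: ACDBBABBACDABDBBABDABDACDABDBBACDABDBBACDABDBBACDABDBB ⇒ ACD·BBA·BB·ABD·ABD·ACD·ABD·ABD·ACD·BBA·BB·ACD·ABD·BB·ABD·ABD·ACD·ABD·BB·ACD·ABD·BB·ACD·BBA·BB·ACD·ABD·BB·ABD·ABD·ACD·BBA·BB·ACD·ABD·BB·ABD·ABD·ACD·BBA·BB·ACD·ABD·BB·ABD·ABD·ACD·BBA·BB·ACD·ABD·BB·ABD·ABD
    A ↦ ACD
    B ↦ ABD
    C ↦ BBA
    D ↦ BB

A->ACD, B->ABD, C->BBA, D->BB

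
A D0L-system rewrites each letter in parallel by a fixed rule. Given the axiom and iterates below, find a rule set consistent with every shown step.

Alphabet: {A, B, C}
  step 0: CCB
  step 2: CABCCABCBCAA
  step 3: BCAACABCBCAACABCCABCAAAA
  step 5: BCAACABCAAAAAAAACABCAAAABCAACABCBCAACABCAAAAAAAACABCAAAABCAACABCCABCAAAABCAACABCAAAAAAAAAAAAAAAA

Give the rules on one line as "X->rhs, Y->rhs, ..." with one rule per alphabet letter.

  step 2 ⇒ step 3: CABCCABCBCAA ⇒ BC·AA·CA·BC·BC·AA·CA·BC·CA·BC·AA·AA
    A ↦ AA
    B ↦ CA
    C ↦ BC

A->AA, B->CA, C->BC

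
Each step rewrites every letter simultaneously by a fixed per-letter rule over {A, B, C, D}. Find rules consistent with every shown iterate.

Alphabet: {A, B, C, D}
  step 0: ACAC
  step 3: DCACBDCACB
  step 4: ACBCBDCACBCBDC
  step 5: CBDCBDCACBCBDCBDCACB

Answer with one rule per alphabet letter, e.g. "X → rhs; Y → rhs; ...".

A->C, B->DC, C->B, D->AC

  step 4 ⇒ step 5: ACBCBDCACBCBDC ⇒ C·B·DC·B·DC·AC·B·C·B·DC·B·DC·AC·B
    A ↦ C
    B ↦ DC
    C ↦ B
    D ↦ AC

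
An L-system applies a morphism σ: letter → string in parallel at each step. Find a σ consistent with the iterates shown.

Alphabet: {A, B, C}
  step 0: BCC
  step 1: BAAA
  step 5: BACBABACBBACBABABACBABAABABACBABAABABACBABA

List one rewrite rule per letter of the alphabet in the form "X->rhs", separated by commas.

A->CB, B->BA, C->A

  step 0 ⇒ step 1: BCC ⇒ BA·A·A
    B ↦ BA
    C ↦ A
    A ↦ CB  (constrained at step 1)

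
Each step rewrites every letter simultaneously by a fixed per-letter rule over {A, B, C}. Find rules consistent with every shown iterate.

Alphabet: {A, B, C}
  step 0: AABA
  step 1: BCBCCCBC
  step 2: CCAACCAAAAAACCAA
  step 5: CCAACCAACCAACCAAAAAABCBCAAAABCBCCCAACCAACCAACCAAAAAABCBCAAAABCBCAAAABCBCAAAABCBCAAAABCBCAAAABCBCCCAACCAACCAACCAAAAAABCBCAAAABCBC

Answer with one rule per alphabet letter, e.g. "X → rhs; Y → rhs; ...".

A->BC, B->CC, C->AA

  step 1 ⇒ step 2: BCBCCCBC ⇒ CC·AA·CC·AA·AA·AA·CC·AA
    B ↦ CC
    C ↦ AA
  step 0 ⇒ step 1: AABA ⇒ BC·BC·CC·BC
    A ↦ BC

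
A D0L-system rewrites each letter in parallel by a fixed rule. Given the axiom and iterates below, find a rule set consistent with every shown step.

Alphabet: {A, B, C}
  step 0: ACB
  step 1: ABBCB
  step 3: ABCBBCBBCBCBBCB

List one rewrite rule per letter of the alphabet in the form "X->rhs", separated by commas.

A->AB, B->CB, C->B

  step 0 ⇒ step 1: ACB ⇒ AB·B·CB
    A ↦ AB
    B ↦ CB
    C ↦ B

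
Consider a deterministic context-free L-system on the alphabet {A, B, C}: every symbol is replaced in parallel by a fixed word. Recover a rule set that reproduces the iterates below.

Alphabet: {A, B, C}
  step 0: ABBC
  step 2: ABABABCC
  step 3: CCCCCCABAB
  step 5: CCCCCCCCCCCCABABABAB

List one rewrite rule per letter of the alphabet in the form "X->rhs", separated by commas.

A->C, B->C, C->AB

  step 2 ⇒ step 3: ABABABCC ⇒ C·C·C·C·C·C·AB·AB
    A ↦ C
    B ↦ C
    C ↦ AB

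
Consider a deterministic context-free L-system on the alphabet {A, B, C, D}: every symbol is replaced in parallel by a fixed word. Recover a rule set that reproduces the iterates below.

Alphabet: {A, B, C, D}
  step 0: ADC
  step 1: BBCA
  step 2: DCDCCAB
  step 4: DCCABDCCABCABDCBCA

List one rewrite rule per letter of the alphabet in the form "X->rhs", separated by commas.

  step 1 ⇒ step 2: BBCA ⇒ DC·DC·CA·B
    A ↦ B
    B ↦ DC
    C ↦ CA
  step 0 ⇒ step 1: ADC ⇒ B·B·CA
    D ↦ B

A->B, B->DC, C->CA, D->B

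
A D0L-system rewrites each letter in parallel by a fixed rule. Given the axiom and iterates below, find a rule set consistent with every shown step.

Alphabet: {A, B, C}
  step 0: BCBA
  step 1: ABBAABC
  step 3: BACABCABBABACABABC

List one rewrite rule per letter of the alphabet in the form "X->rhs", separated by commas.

  step 0 ⇒ step 1: BCBA ⇒ AB·BA·AB·C
    A ↦ C
    B ↦ AB
    C ↦ BA

A->C, B->AB, C->BA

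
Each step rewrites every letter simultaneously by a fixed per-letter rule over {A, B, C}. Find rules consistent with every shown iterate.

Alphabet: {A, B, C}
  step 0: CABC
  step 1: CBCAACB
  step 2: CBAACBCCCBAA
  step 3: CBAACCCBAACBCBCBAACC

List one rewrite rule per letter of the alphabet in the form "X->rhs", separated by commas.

  step 2 ⇒ step 3: CBAACBCCCBAA ⇒ CB·AA·C·C·CB·AA·CB·CB·CB·AA·C·C
    A ↦ C
    B ↦ AA
    C ↦ CB

A->C, B->AA, C->CB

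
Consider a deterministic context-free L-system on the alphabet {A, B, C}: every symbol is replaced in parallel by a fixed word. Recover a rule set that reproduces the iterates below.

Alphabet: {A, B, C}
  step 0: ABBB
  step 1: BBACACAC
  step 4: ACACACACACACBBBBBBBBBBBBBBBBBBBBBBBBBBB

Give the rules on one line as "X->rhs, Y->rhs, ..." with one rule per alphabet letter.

  step 0 ⇒ step 1: ABBB ⇒ BB·AC·AC·AC
    A ↦ BB
    B ↦ AC
    C ↦ B  (constrained at step 1)

A->BB, B->AC, C->B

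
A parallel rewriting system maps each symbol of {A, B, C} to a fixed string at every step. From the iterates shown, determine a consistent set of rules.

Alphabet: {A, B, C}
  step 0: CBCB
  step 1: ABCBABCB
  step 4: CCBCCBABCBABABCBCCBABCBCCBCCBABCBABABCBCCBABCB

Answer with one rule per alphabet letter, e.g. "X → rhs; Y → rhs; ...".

  step 0 ⇒ step 1: CBCB ⇒ AB·CB·AB·CB
    B ↦ CB
    C ↦ AB
    A ↦ C  (constrained at step 1)

A->C, B->CB, C->AB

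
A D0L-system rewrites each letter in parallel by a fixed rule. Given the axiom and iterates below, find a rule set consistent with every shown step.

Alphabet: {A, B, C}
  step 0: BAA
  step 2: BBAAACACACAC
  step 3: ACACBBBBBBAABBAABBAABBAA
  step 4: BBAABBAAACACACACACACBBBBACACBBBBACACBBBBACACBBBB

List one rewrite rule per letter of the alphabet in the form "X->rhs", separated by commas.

A->BB, B->AC, C->AA

  step 3 ⇒ step 4: ACACBBBBBBAABBAABBAABBAA ⇒ BB·AA·BB·AA·AC·AC·AC·AC·AC·AC·BB·BB·AC·AC·BB·BB·AC·AC·BB·BB·AC·AC·BB·BB
    A ↦ BB
    B ↦ AC
    C ↦ AA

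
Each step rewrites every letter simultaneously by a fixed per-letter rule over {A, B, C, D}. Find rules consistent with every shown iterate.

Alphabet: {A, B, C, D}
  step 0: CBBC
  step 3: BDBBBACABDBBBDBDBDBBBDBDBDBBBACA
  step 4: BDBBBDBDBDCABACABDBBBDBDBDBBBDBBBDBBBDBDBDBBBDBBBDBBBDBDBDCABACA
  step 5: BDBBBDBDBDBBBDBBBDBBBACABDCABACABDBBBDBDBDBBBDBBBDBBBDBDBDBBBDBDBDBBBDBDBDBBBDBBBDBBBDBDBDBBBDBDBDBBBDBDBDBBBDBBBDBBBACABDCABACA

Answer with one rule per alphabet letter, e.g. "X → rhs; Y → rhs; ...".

A->CA, B->BD, C->BA, D->BB

  step 4 ⇒ step 5: BDBBBDBDBDCABACABDBBBDBDBDBBBDBBBDBBBDBDBDBBBDBBBDBBBDBDBDCABACA ⇒ BD·BB·BD·BD·BD·BB·BD·BB·BD·BB·BA·CA·BD·CA·BA·CA·BD·BB·BD·BD·BD·BB·BD·BB·BD·BB·BD·BD·BD·BB·BD·BD·BD·BB·BD·BD·BD·BB·BD·BB·BD·BB·BD·BD·BD·BB·BD·BD·BD·BB·BD·BD·BD·BB·BD·BB·BD·BB·BA·CA·BD·CA·BA·CA
    A ↦ CA
    B ↦ BD
    C ↦ BA
    D ↦ BB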